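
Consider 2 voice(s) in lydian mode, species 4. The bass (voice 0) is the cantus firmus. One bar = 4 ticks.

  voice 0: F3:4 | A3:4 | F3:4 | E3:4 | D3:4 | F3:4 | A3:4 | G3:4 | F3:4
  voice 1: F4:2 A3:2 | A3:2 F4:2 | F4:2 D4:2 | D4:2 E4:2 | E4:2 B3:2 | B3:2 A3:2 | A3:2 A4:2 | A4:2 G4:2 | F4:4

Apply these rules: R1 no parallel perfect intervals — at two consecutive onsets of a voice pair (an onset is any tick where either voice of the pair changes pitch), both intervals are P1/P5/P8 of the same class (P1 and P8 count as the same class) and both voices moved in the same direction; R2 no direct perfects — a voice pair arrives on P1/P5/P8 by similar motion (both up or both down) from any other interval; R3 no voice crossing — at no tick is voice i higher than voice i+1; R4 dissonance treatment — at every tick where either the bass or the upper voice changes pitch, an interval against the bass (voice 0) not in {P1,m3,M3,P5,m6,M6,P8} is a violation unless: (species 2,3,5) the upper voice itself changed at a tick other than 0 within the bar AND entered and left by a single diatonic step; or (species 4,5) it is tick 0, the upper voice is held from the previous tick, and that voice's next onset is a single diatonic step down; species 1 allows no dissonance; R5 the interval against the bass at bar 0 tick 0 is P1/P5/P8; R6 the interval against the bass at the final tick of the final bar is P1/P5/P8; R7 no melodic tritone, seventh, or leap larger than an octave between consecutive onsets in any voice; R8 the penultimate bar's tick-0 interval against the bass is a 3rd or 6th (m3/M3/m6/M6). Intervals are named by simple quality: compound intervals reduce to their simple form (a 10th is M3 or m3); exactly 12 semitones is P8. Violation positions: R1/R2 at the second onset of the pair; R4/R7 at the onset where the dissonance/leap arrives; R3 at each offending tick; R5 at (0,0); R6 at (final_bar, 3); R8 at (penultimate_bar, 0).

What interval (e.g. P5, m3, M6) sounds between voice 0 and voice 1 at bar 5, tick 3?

voice 0=F3 voice 1=A3 -> M3

M3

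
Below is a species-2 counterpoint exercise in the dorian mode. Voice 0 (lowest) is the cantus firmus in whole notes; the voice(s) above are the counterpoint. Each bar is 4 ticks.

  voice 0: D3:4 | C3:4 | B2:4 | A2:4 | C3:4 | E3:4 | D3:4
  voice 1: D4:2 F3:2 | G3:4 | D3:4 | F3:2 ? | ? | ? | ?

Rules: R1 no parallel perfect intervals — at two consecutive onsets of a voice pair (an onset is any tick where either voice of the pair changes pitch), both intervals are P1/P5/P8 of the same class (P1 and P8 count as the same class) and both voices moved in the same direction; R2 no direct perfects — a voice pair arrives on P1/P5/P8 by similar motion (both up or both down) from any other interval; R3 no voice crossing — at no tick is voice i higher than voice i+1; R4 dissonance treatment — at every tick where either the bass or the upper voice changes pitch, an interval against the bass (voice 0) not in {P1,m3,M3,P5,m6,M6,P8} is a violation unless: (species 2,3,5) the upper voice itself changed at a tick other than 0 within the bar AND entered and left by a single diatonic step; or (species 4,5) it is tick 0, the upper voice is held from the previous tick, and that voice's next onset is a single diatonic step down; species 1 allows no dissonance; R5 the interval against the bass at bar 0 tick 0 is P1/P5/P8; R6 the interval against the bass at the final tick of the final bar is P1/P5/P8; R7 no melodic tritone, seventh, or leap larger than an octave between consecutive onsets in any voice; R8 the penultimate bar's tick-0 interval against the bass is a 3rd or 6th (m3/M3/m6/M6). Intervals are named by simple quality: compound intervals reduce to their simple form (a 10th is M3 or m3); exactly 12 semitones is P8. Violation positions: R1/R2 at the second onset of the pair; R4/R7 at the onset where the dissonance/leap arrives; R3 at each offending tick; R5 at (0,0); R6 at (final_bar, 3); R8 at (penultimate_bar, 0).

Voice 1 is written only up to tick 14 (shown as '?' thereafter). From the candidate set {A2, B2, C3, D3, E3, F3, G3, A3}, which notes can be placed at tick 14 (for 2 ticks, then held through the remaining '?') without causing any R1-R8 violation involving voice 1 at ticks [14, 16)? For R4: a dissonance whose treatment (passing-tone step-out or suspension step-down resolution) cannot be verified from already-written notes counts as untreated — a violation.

A2: legal
B2: violates R4,R7
C3: legal
D3: violates R4
E3: legal
F3: legal
G3: violates R4
A3: legal

{A2, A3, C3, E3, F3}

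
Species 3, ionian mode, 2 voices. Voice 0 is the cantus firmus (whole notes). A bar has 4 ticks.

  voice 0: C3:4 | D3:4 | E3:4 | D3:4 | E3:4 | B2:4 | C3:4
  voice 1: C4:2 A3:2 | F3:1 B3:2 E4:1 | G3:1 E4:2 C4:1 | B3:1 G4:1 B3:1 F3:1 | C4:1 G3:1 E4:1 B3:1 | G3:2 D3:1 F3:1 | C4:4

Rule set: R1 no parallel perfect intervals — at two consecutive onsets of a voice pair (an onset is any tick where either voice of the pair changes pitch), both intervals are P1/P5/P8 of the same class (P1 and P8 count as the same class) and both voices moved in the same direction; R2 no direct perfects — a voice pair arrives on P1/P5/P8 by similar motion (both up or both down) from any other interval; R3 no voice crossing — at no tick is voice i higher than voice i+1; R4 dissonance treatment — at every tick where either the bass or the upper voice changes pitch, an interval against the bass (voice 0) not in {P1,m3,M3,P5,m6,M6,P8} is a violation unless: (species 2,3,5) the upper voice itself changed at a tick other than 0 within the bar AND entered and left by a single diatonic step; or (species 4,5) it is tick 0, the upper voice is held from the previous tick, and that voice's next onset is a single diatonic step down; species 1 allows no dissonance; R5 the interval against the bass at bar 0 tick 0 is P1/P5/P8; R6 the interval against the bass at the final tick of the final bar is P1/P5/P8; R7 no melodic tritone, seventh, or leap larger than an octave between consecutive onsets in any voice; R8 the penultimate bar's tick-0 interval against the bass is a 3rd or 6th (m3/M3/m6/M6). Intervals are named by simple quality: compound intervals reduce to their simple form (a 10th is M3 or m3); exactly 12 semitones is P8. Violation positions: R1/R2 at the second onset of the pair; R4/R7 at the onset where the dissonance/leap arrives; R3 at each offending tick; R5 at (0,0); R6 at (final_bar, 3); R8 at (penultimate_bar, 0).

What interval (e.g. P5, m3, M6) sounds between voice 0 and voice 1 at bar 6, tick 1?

P8

voice 0=C3 voice 1=C4 -> P8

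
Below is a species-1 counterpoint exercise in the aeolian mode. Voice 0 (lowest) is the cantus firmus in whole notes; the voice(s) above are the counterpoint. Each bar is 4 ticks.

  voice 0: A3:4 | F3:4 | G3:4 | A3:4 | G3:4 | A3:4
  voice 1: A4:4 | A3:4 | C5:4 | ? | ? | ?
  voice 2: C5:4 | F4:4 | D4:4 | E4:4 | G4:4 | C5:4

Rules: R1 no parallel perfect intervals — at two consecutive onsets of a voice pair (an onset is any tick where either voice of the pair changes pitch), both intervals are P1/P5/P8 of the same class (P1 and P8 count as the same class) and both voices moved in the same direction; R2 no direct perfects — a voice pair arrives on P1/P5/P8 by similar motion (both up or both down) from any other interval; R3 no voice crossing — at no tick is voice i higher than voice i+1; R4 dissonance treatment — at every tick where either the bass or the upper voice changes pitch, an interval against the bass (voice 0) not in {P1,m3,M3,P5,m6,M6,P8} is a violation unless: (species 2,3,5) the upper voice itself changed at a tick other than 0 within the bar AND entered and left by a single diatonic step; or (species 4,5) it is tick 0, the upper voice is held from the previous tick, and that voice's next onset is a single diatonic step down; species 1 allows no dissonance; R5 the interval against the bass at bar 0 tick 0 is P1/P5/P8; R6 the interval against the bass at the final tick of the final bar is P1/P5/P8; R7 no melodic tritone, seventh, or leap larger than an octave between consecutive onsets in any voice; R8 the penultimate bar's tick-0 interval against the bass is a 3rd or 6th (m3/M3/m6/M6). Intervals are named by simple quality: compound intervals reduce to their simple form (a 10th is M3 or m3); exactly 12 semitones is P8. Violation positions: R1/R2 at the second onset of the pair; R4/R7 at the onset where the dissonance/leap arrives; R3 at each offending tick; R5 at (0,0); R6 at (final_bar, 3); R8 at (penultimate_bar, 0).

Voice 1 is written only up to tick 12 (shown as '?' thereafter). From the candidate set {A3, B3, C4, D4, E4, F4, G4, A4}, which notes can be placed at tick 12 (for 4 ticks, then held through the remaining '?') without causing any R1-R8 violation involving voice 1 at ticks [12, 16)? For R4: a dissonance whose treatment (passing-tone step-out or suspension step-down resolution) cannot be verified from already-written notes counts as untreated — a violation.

A3: violates R7
B3: violates R4,R7
C4: legal
D4: violates R4,R7
E4: legal
F4: violates R3
G4: violates R3,R4
A4: violates R3

{C4, E4}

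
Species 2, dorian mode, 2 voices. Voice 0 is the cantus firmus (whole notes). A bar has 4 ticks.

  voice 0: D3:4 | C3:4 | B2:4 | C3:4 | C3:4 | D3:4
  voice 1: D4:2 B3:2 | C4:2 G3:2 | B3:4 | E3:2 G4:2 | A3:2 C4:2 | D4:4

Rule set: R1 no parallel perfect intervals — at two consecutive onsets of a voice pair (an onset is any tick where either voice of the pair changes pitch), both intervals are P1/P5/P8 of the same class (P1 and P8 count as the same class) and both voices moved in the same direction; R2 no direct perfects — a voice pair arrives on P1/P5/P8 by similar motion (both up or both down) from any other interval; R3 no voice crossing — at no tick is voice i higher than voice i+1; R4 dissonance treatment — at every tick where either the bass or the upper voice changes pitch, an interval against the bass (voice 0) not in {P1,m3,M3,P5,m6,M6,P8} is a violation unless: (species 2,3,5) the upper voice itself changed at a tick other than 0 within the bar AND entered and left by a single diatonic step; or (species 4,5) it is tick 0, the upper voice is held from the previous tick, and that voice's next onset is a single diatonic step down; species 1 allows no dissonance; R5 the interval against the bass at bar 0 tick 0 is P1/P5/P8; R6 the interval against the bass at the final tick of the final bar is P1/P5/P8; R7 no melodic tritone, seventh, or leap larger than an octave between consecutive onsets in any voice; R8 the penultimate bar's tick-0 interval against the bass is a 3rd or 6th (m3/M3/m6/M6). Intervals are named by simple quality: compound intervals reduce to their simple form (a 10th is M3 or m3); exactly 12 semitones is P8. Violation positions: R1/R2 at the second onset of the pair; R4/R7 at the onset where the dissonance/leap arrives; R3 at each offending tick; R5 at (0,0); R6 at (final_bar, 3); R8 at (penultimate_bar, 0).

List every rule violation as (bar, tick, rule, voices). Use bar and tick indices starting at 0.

bar 0: v0=D3 v1=D4 downbeat P8
bar 1: v0=C3 v1=C4 downbeat P8
bar 2: v0=B2 v1=B3 downbeat P8
bar 3: v0=C3 v1=E3 downbeat M3
bar 4: v0=C3 v1=A3 downbeat M6
bar 5: v0=D3 v1=D4 downbeat P8
  -> R7 @ bar 3 tick 2 v(1,): E3->G4 leap 15st
  -> R7 @ bar 4 tick 0 v(1,): G4->A3 leap 10st
  -> R1 @ bar 5 tick 0 v(0, 1): C3/C4 P8 -> D3/D4 P8 similar

(3, 2, R7, (1,))
(4, 0, R7, (1,))
(5, 0, R1, (0, 1))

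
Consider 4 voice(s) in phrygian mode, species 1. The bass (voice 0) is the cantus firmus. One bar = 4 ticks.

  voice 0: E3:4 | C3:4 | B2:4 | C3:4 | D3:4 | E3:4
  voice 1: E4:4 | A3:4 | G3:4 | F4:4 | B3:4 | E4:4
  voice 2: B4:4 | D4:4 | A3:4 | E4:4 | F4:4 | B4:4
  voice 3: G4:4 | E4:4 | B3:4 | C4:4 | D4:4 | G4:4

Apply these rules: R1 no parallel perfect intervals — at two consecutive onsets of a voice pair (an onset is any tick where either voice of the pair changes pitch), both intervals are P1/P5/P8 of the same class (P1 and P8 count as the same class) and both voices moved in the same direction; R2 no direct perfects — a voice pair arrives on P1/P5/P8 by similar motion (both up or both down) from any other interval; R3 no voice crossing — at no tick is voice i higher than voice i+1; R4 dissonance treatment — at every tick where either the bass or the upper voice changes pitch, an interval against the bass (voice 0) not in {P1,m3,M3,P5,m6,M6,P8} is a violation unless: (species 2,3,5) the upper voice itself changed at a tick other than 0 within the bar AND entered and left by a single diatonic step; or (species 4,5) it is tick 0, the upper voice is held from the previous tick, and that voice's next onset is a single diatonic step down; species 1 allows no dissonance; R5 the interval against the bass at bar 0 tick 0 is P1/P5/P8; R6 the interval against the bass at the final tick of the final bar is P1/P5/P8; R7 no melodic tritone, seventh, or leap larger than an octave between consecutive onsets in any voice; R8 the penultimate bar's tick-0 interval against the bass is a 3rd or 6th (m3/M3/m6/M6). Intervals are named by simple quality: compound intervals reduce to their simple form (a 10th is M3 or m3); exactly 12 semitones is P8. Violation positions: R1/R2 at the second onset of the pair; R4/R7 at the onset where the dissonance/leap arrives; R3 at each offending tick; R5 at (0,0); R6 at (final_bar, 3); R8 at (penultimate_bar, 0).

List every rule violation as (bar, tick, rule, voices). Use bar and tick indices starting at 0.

(0, 0, R3, (2, 3))
(0, 0, R5, (0, 3))
(0, 1, R3, (2, 3))
(0, 2, R3, (2, 3))
(0, 3, R3, (2, 3))
(1, 0, R2, (1, 3))
(1, 0, R4, (0, 2))
(2, 0, R2, (0, 3))
(2, 0, R4, (0, 2))
(3, 0, R1, (0, 3))
(3, 0, R3, (1, 2))
(3, 0, R3, (2, 3))
(3, 0, R4, (0, 1))
(3, 0, R7, (1,))
(3, 1, R3, (1, 2))
(3, 1, R3, (2, 3))
(3, 2, R3, (1, 2))
(3, 2, R3, (2, 3))
(3, 3, R3, (1, 2))
(3, 3, R3, (2, 3))
(4, 0, R1, (0, 3))
(4, 0, R3, (2, 3))
(4, 0, R7, (1,))
(4, 0, R8, (0, 3))
(4, 1, R3, (2, 3))
(4, 2, R3, (2, 3))
(4, 3, R3, (2, 3))
(5, 0, R2, (0, 1))
(5, 0, R2, (0, 2))
(5, 0, R2, (1, 2))
(5, 0, R3, (2, 3))
(5, 0, R7, (2,))
(5, 1, R3, (2, 3))
(5, 2, R3, (2, 3))
(5, 3, R3, (2, 3))
(5, 3, R6, (0, 3))

bar 0: v0=E3 v1=E4 v2=B4 v3=G4 downbeat m3
bar 1: v0=C3 v1=A3 v2=D4 v3=E4 downbeat M3
bar 2: v0=B2 v1=G3 v2=A3 v3=B3 downbeat P8
bar 3: v0=C3 v1=F4 v2=E4 v3=C4 downbeat P8
bar 4: v0=D3 v1=B3 v2=F4 v3=D4 downbeat P8
bar 5: v0=E3 v1=E4 v2=B4 v3=G4 downbeat m3
  -> R3 @ bar 0 tick 0 v(2, 3): B4 above G4
  -> R5 @ bar 0 tick 0 v(0, 3): opens on m3
  -> R3 @ bar 0 tick 1 v(2, 3): B4 above G4
  -> R3 @ bar 0 tick 2 v(2, 3): B4 above G4
  -> R3 @ bar 0 tick 3 v(2, 3): B4 above G4
  -> R2 @ bar 1 tick 0 v(1, 3): E4/G4 m3 -> A3/E4 P5 similar
  -> R4 @ bar 1 tick 0 v(0, 2): C3/D4 M2 untreated
  -> R2 @ bar 2 tick 0 v(0, 3): C3/E4 M3 -> B2/B3 P8 similar
  -> R4 @ bar 2 tick 0 v(0, 2): B2/A3 m7 untreated
  -> R1 @ bar 3 tick 0 v(0, 3): B2/B3 P8 -> C3/C4 P8 similar
  -> R3 @ bar 3 tick 0 v(1, 2): F4 above E4
  -> R3 @ bar 3 tick 0 v(2, 3): E4 above C4
  -> R4 @ bar 3 tick 0 v(0, 1): C3/F4 P4 untreated
  -> R7 @ bar 3 tick 0 v(1,): G3->F4 leap 10st
  -> R3 @ bar 3 tick 1 v(1, 2): F4 above E4
  -> R3 @ bar 3 tick 1 v(2, 3): E4 above C4
  -> R3 @ bar 3 tick 2 v(1, 2): F4 above E4
  -> R3 @ bar 3 tick 2 v(2, 3): E4 above C4
  -> R3 @ bar 3 tick 3 v(1, 2): F4 above E4
  -> R3 @ bar 3 tick 3 v(2, 3): E4 above C4
  -> R1 @ bar 4 tick 0 v(0, 3): C3/C4 P8 -> D3/D4 P8 similar
  -> R3 @ bar 4 tick 0 v(2, 3): F4 above D4
  -> R7 @ bar 4 tick 0 v(1,): F4->B3 leap 6st
  -> R8 @ bar 4 tick 0 v(0, 3): penult P8 not 3rd/6th
  -> R3 @ bar 4 tick 1 v(2, 3): F4 above D4
  -> R3 @ bar 4 tick 2 v(2, 3): F4 above D4
  -> R3 @ bar 4 tick 3 v(2, 3): F4 above D4
  -> R2 @ bar 5 tick 0 v(0, 1): D3/B3 M6 -> E3/E4 P8 similar
  -> R2 @ bar 5 tick 0 v(0, 2): D3/F4 m3 -> E3/B4 P5 similar
  -> R2 @ bar 5 tick 0 v(1, 2): B3/F4 TT -> E4/B4 P5 similar
  -> R3 @ bar 5 tick 0 v(2, 3): B4 above G4
  -> R7 @ bar 5 tick 0 v(2,): F4->B4 leap 6st
  -> R3 @ bar 5 tick 1 v(2, 3): B4 above G4
  -> R3 @ bar 5 tick 2 v(2, 3): B4 above G4
  -> R3 @ bar 5 tick 3 v(2, 3): B4 above G4
  -> R6 @ bar 5 tick 3 v(0, 3): closes on m3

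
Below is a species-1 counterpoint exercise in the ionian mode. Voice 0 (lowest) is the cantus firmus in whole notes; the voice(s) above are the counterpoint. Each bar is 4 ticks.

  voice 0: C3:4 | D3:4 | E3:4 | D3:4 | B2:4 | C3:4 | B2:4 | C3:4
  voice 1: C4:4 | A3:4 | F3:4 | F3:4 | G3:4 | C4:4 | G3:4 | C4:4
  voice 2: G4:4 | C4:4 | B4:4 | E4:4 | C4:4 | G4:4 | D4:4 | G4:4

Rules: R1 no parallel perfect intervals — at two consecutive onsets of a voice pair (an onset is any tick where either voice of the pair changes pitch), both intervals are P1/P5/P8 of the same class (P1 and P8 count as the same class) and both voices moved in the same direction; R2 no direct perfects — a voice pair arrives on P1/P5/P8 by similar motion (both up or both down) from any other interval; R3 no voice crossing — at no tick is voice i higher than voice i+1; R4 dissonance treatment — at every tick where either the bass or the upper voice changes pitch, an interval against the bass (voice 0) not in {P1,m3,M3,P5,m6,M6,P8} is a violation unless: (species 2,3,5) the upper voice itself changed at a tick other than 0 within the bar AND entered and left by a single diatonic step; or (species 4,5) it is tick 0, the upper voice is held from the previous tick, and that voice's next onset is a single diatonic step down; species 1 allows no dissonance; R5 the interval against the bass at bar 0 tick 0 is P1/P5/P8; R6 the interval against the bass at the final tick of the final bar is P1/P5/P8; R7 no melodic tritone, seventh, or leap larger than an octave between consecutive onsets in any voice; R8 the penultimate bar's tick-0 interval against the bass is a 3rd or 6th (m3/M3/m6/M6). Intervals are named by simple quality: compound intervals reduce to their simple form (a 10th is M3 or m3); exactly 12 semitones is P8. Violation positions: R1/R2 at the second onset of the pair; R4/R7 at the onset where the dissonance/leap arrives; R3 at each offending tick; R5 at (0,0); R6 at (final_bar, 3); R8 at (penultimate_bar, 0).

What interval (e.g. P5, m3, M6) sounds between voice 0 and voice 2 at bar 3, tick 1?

M2

voice 0=D3 voice 2=E4 -> M2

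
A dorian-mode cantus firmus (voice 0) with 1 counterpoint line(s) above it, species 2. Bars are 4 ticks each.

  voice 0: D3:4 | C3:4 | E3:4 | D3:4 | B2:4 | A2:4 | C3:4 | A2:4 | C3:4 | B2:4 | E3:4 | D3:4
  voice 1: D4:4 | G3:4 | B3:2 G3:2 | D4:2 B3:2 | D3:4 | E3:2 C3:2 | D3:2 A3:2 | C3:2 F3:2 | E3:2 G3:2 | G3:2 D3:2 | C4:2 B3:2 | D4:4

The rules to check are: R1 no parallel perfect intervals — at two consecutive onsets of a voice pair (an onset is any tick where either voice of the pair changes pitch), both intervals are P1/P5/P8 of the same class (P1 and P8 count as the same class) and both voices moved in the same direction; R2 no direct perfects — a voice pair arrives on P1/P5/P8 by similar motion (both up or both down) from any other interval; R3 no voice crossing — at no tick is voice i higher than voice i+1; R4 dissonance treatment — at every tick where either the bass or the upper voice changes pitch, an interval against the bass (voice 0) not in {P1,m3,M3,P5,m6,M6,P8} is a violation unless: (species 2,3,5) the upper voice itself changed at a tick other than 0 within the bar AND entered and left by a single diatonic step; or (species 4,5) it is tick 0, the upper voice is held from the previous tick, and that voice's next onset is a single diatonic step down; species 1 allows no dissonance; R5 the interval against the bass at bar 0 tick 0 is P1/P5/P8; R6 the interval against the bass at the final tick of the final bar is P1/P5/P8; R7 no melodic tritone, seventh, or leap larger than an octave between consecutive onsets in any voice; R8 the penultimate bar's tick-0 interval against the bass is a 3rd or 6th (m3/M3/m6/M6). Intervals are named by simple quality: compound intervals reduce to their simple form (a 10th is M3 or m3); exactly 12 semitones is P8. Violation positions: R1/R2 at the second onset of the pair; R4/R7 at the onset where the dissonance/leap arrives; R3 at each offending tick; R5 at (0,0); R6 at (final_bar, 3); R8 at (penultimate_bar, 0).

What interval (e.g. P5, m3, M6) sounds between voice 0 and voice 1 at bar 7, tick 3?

voice 0=A2 voice 1=F3 -> m6

m6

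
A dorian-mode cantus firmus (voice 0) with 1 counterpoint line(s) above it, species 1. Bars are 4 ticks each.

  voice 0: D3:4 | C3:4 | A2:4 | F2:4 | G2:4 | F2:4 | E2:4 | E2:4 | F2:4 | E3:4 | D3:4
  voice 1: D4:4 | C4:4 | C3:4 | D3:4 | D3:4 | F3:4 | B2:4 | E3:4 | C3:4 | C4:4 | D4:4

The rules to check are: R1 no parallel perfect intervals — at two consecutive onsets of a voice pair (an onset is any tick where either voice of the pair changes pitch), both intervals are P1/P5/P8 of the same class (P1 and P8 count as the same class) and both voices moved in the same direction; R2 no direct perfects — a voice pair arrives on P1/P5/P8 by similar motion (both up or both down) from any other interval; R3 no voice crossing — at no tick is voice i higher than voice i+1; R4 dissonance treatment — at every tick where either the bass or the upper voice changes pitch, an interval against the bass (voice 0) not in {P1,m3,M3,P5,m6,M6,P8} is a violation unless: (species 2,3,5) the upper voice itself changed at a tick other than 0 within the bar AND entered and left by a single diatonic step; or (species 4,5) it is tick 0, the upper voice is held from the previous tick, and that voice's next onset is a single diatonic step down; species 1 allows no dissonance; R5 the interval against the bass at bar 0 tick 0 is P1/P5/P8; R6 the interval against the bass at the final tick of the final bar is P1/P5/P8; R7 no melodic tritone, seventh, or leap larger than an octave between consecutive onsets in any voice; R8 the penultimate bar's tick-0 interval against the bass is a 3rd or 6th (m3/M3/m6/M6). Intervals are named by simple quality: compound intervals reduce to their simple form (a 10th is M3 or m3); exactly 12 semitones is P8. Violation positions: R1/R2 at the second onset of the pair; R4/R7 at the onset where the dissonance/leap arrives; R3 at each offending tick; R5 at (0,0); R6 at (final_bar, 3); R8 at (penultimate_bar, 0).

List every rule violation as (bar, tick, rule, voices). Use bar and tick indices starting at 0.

bar 0: v0=D3 v1=D4 downbeat P8
bar 1: v0=C3 v1=C4 downbeat P8
bar 2: v0=A2 v1=C3 downbeat m3
bar 3: v0=F2 v1=D3 downbeat M6
bar 4: v0=G2 v1=D3 downbeat P5
bar 5: v0=F2 v1=F3 downbeat P8
bar 6: v0=E2 v1=B2 downbeat P5
bar 7: v0=E2 v1=E3 downbeat P8
bar 8: v0=F2 v1=C3 downbeat P5
bar 9: v0=E3 v1=C4 downbeat m6
bar 10: v0=D3 v1=D4 downbeat P8
  -> R1 @ bar 1 tick 0 v(0, 1): D3/D4 P8 -> C3/C4 P8 similar
  -> R2 @ bar 6 tick 0 v(0, 1): F2/F3 P8 -> E2/B2 P5 similar
  -> R7 @ bar 6 tick 0 v(1,): F3->B2 leap 6st
  -> R7 @ bar 9 tick 0 v(0,): F2->E3 leap 11st

(1, 0, R1, (0, 1))
(6, 0, R2, (0, 1))
(6, 0, R7, (1,))
(9, 0, R7, (0,))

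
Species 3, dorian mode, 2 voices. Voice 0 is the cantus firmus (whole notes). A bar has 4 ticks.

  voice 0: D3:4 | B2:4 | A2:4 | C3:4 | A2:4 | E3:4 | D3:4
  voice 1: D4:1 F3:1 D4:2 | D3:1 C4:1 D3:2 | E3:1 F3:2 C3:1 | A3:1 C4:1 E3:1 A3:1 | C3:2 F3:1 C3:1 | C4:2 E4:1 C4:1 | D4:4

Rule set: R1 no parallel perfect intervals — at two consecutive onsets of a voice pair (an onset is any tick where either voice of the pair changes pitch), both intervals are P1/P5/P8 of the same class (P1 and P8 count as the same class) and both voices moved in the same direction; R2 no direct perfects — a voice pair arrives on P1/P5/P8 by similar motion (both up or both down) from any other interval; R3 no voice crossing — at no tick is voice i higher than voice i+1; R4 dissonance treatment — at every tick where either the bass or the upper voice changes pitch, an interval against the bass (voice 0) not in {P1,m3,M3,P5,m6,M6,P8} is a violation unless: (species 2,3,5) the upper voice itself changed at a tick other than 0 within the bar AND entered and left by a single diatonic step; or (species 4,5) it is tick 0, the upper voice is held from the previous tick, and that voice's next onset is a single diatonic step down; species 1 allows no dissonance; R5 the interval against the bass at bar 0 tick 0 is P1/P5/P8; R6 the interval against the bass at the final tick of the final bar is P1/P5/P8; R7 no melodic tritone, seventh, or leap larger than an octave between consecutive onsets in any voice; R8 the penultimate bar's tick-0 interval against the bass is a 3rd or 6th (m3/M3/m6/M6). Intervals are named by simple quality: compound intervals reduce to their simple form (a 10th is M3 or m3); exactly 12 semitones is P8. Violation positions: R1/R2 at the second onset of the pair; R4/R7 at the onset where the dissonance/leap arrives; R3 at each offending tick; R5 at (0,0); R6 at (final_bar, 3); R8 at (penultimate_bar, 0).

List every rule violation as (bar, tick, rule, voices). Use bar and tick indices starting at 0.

(1, 1, R4, (0, 1))
(1, 1, R7, (1,))
(1, 2, R7, (1,))

bar 0: v0=D3 v1=D4 downbeat P8
bar 1: v0=B2 v1=D3 downbeat m3
bar 2: v0=A2 v1=E3 downbeat P5
bar 3: v0=C3 v1=A3 downbeat M6
bar 4: v0=A2 v1=C3 downbeat m3
bar 5: v0=E3 v1=C4 downbeat m6
bar 6: v0=D3 v1=D4 downbeat P8
  -> R4 @ bar 1 tick 1 v(0, 1): B2/C4 m2 untreated
  -> R7 @ bar 1 tick 1 v(1,): D3->C4 leap 10st
  -> R7 @ bar 1 tick 2 v(1,): C4->D3 leap 10st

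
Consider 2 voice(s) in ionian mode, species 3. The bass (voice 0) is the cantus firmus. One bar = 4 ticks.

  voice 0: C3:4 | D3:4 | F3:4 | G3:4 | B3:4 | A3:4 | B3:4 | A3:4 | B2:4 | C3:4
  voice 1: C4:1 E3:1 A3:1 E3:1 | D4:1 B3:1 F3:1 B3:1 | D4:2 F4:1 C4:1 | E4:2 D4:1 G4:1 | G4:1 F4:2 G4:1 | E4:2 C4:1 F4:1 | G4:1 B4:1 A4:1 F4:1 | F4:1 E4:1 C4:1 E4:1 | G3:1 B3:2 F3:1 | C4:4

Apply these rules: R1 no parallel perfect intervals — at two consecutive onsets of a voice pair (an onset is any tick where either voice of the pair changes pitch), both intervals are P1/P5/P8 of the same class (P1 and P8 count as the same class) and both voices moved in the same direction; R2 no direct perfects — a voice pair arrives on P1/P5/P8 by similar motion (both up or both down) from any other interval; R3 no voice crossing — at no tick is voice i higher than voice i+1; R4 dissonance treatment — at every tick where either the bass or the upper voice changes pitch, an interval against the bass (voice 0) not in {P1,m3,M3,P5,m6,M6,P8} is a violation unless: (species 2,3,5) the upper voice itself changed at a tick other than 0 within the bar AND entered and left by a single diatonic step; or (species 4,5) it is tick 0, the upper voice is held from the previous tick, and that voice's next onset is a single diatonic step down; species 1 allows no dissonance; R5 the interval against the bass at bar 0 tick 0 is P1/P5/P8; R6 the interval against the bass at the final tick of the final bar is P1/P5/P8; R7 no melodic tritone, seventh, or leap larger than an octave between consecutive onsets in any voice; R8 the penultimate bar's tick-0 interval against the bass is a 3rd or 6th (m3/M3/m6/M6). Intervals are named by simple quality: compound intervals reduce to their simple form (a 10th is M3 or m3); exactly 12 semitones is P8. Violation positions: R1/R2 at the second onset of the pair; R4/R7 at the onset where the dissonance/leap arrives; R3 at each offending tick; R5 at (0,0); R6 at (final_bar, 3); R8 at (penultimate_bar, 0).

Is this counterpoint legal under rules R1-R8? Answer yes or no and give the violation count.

No (11 violations)

bar 0: v0=C3 v1=C4 (P8)
bar 1: v0=D3 v1=D4 (P8)
bar 2: v0=F3 v1=D4 (M6)
bar 3: v0=G3 v1=E4 (M6)
bar 4: v0=B3 v1=G4 (m6)
bar 5: v0=A3 v1=E4 (P5)
bar 6: v0=B3 v1=G4 (m6)
bar 7: v0=A3 v1=F4 (m6)
bar 8: v0=B2 v1=G3 (m6)
bar 9: v0=C3 v1=C4 (P8)
  R2 @ bar1.0: C3/E3 M3 -> D3/D4 P8 similar
  R7 @ bar1.0: E3->D4 leap 10st
  R7 @ bar1.2: B3->F3 leap 6st
  R7 @ bar1.3: F3->B3 leap 6st
  R2 @ bar5.0: B3/G4 m6 -> A3/E4 P5 similar
  R4 @ bar6.2: B3/A4 m7 untreated
  R4 @ bar6.3: B3/F4 TT untreated
  R7 @ bar8.0: A3->B2 leap 10st
  R4 @ bar8.3: B2/F3 TT untreated
  R7 @ bar8.3: B3->F3 leap 6st
  R2 @ bar9.0: B2/F3 TT -> C3/C4 P8 similar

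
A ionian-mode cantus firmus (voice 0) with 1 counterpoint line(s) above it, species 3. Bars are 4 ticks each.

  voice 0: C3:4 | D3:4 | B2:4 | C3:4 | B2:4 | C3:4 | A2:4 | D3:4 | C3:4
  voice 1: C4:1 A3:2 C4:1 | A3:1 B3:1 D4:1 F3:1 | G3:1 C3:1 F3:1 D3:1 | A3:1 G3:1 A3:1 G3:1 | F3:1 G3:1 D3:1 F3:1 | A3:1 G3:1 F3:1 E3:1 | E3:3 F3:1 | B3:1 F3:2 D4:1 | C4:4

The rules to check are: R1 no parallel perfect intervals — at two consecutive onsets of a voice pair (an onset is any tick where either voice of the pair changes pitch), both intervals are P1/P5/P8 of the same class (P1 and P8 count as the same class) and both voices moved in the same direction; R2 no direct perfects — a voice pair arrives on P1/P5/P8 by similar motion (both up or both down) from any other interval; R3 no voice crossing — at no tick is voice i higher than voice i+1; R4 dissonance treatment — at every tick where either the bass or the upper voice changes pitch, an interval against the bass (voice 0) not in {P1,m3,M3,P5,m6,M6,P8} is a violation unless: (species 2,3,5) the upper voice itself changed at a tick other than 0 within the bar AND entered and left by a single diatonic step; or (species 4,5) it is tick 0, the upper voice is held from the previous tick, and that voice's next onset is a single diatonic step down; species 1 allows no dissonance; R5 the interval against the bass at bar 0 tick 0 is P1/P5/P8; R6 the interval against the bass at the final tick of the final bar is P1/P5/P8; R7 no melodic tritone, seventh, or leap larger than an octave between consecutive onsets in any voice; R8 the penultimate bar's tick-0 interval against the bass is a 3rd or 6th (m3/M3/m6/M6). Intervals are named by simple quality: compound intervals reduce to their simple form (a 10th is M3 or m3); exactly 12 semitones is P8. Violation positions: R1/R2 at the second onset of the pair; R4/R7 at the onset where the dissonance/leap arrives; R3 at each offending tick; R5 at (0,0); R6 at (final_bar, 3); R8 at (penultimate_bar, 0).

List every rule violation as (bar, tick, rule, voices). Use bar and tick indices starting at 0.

bar 0: v0=C3 v1=C4 downbeat P8
bar 1: v0=D3 v1=A3 downbeat P5
bar 2: v0=B2 v1=G3 downbeat m6
bar 3: v0=C3 v1=A3 downbeat M6
bar 4: v0=B2 v1=F3 downbeat TT
bar 5: v0=C3 v1=A3 downbeat M6
bar 6: v0=A2 v1=E3 downbeat P5
bar 7: v0=D3 v1=B3 downbeat M6
bar 8: v0=C3 v1=C4 downbeat P8
  -> R4 @ bar 2 tick 1 v(0, 1): B2/C3 m2 untreated
  -> R4 @ bar 2 tick 2 v(0, 1): B2/F3 TT untreated
  -> R4 @ bar 4 tick 0 v(0, 1): B2/F3 TT untreated
  -> R4 @ bar 4 tick 3 v(0, 1): B2/F3 TT untreated
  -> R7 @ bar 7 tick 0 v(1,): F3->B3 leap 6st
  -> R7 @ bar 7 tick 1 v(1,): B3->F3 leap 6st
  -> R1 @ bar 8 tick 0 v(0, 1): D3/D4 P8 -> C3/C4 P8 similar

(2, 1, R4, (0, 1))
(2, 2, R4, (0, 1))
(4, 0, R4, (0, 1))
(4, 3, R4, (0, 1))
(7, 0, R7, (1,))
(7, 1, R7, (1,))
(8, 0, R1, (0, 1))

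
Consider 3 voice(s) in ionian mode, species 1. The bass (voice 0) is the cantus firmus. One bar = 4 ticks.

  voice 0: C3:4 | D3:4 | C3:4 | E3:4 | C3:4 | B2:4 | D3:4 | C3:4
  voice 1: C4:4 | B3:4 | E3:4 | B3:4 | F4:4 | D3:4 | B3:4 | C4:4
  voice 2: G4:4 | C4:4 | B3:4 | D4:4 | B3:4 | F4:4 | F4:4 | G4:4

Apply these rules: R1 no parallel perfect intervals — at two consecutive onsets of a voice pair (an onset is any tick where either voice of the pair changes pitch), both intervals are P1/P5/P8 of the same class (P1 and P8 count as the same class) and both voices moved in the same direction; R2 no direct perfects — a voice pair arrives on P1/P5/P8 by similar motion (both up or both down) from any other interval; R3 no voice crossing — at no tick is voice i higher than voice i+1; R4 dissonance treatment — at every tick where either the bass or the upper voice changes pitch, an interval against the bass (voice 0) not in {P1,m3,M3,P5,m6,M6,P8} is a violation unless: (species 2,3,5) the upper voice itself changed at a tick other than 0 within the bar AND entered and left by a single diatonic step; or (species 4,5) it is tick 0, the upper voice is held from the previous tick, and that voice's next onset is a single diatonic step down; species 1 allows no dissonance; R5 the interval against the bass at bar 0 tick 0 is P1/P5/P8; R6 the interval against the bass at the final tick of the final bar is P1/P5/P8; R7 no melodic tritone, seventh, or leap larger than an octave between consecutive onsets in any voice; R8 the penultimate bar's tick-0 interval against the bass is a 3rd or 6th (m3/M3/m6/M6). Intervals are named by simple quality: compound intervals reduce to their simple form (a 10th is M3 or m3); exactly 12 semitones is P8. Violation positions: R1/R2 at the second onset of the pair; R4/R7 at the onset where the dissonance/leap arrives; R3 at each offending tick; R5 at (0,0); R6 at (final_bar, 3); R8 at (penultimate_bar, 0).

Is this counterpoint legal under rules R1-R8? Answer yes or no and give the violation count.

No (16 violations)

bar 0: v0=C3 v1=C4 v2=G4 (P5)
bar 1: v0=D3 v1=B3 v2=C4 (m7)
bar 2: v0=C3 v1=E3 v2=B3 (M7)
bar 3: v0=E3 v1=B3 v2=D4 (m7)
bar 4: v0=C3 v1=F4 v2=B3 (M7)
bar 5: v0=B2 v1=D3 v2=F4 (TT)
bar 6: v0=D3 v1=B3 v2=F4 (m3)
bar 7: v0=C3 v1=C4 v2=G4 (P5)
  R4 @ bar1.0: D3/C4 m7 untreated
  R2 @ bar2.0: B3/C4 m2 -> E3/B3 P5 similar
  R4 @ bar2.0: C3/B3 M7 untreated
  R2 @ bar3.0: C3/E3 M3 -> E3/B3 P5 similar
  R4 @ bar3.0: E3/D4 m7 untreated
  R3 @ bar4.0: F4 above B3
  R4 @ bar4.0: C3/F4 P4 untreated
  R4 @ bar4.0: C3/B3 M7 untreated
  R7 @ bar4.0: B3->F4 leap 6st
  R3 @ bar4.1: F4 above B3
  R3 @ bar4.2: F4 above B3
  R3 @ bar4.3: F4 above B3
  R4 @ bar5.0: B2/F4 TT untreated
  R7 @ bar5.0: F4->D3 leap 15st
  R7 @ bar5.0: B3->F4 leap 6st
  R2 @ bar7.0: B3/F4 TT -> C4/G4 P5 similar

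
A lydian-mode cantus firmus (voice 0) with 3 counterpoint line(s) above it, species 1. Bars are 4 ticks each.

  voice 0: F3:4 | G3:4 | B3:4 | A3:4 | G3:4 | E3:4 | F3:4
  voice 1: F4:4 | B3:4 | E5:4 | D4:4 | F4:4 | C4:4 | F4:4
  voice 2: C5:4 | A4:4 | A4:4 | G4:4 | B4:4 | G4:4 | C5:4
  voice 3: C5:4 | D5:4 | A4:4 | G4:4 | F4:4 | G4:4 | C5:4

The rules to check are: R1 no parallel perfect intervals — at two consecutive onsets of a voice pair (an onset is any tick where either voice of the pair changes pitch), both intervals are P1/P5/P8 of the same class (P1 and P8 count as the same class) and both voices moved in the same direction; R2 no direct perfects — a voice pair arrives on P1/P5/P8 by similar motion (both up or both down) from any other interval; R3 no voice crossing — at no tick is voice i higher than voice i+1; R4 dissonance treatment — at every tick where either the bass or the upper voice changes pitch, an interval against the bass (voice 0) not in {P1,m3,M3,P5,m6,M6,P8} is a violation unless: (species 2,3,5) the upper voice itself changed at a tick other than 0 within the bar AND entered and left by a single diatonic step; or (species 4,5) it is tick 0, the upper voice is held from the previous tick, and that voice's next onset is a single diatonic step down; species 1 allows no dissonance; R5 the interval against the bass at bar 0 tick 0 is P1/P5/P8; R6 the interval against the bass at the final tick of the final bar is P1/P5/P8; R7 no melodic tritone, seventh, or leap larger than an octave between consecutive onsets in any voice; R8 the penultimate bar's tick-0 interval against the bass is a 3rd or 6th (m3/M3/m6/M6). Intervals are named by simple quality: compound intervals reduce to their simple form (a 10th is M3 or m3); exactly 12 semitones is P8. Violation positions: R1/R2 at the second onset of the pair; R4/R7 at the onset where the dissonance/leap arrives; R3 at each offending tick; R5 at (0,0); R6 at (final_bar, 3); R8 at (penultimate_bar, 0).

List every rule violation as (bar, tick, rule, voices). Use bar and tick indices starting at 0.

bar 0: v0=F3 v1=F4 v2=C5 v3=C5 downbeat P5
bar 1: v0=G3 v1=B3 v2=A4 v3=D5 downbeat P5
bar 2: v0=B3 v1=E5 v2=A4 v3=A4 downbeat m7
bar 3: v0=A3 v1=D4 v2=G4 v3=G4 downbeat m7
bar 4: v0=G3 v1=F4 v2=B4 v3=F4 downbeat m7
bar 5: v0=E3 v1=C4 v2=G4 v3=G4 downbeat m3
bar 6: v0=F3 v1=F4 v2=C5 v3=C5 downbeat P5
  -> R1 @ bar 1 tick 0 v(0, 3): F3/C5 P5 -> G3/D5 P5 similar
  -> R4 @ bar 1 tick 0 v(0, 2): G3/A4 M2 untreated
  -> R7 @ bar 1 tick 0 v(1,): F4->B3 leap 6st
  -> R3 @ bar 2 tick 0 v(1, 2): E5 above A4
  -> R4 @ bar 2 tick 0 v(0, 1): B3/E5 P4 untreated
  -> R4 @ bar 2 tick 0 v(0, 2): B3/A4 m7 untreated
  -> R4 @ bar 2 tick 0 v(0, 3): B3/A4 m7 untreated
  -> R7 @ bar 2 tick 0 v(1,): B3->E5 leap 17st
  -> R3 @ bar 2 tick 1 v(1, 2): E5 above A4
  -> R3 @ bar 2 tick 2 v(1, 2): E5 above A4
  -> R3 @ bar 2 tick 3 v(1, 2): E5 above A4
  -> R1 @ bar 3 tick 0 v(2, 3): A4/A4 P1 -> G4/G4 P1 similar
  -> R4 @ bar 3 tick 0 v(0, 1): A3/D4 P4 untreated
  -> R4 @ bar 3 tick 0 v(0, 2): A3/G4 m7 untreated
  -> R4 @ bar 3 tick 0 v(0, 3): A3/G4 m7 untreated
  -> R7 @ bar 3 tick 0 v(1,): E5->D4 leap 14st
  -> R3 @ bar 4 tick 0 v(2, 3): B4 above F4
  -> R4 @ bar 4 tick 0 v(0, 1): G3/F4 m7 untreated
  -> R4 @ bar 4 tick 0 v(0, 3): G3/F4 m7 untreated
  -> R3 @ bar 4 tick 1 v(2, 3): B4 above F4
  -> R3 @ bar 4 tick 2 v(2, 3): B4 above F4
  -> R3 @ bar 4 tick 3 v(2, 3): B4 above F4
  -> R2 @ bar 5 tick 0 v(1, 2): F4/B4 TT -> C4/G4 P5 similar
  -> R1 @ bar 6 tick 0 v(1, 2): C4/G4 P5 -> F4/C5 P5 similar
  -> R1 @ bar 6 tick 0 v(1, 3): C4/G4 P5 -> F4/C5 P5 similar
  -> R1 @ bar 6 tick 0 v(2, 3): G4/G4 P1 -> C5/C5 P1 similar
  -> R2 @ bar 6 tick 0 v(0, 1): E3/C4 m6 -> F3/F4 P8 similar
  -> R2 @ bar 6 tick 0 v(0, 2): E3/G4 m3 -> F3/C5 P5 similar
  -> R2 @ bar 6 tick 0 v(0, 3): E3/G4 m3 -> F3/C5 P5 similar

(1, 0, R1, (0, 3))
(1, 0, R4, (0, 2))
(1, 0, R7, (1,))
(2, 0, R3, (1, 2))
(2, 0, R4, (0, 1))
(2, 0, R4, (0, 2))
(2, 0, R4, (0, 3))
(2, 0, R7, (1,))
(2, 1, R3, (1, 2))
(2, 2, R3, (1, 2))
(2, 3, R3, (1, 2))
(3, 0, R1, (2, 3))
(3, 0, R4, (0, 1))
(3, 0, R4, (0, 2))
(3, 0, R4, (0, 3))
(3, 0, R7, (1,))
(4, 0, R3, (2, 3))
(4, 0, R4, (0, 1))
(4, 0, R4, (0, 3))
(4, 1, R3, (2, 3))
(4, 2, R3, (2, 3))
(4, 3, R3, (2, 3))
(5, 0, R2, (1, 2))
(6, 0, R1, (1, 2))
(6, 0, R1, (1, 3))
(6, 0, R1, (2, 3))
(6, 0, R2, (0, 1))
(6, 0, R2, (0, 2))
(6, 0, R2, (0, 3))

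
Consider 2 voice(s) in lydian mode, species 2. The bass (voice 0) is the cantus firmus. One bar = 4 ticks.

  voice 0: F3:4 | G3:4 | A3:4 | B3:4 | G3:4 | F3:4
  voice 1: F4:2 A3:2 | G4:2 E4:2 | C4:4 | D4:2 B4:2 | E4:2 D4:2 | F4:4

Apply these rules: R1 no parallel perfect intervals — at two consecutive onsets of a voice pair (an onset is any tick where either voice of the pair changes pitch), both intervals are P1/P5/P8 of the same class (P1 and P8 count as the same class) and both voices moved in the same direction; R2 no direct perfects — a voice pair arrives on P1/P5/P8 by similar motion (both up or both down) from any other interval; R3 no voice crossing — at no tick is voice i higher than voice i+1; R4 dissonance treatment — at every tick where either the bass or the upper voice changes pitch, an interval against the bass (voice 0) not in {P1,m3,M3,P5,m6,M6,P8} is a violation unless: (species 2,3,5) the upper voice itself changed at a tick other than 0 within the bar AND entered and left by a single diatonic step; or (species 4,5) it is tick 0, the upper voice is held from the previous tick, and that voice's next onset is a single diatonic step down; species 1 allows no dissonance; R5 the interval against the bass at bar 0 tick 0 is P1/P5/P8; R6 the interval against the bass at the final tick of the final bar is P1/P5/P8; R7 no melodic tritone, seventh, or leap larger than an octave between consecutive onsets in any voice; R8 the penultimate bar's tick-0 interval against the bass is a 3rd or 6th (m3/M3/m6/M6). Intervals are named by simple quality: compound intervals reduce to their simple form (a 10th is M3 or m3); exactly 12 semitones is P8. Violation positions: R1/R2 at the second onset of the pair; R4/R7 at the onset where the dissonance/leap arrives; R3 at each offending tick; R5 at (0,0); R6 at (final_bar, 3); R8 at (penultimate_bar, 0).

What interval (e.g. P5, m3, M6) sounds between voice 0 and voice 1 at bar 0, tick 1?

voice 0=F3 voice 1=F4 -> P8

P8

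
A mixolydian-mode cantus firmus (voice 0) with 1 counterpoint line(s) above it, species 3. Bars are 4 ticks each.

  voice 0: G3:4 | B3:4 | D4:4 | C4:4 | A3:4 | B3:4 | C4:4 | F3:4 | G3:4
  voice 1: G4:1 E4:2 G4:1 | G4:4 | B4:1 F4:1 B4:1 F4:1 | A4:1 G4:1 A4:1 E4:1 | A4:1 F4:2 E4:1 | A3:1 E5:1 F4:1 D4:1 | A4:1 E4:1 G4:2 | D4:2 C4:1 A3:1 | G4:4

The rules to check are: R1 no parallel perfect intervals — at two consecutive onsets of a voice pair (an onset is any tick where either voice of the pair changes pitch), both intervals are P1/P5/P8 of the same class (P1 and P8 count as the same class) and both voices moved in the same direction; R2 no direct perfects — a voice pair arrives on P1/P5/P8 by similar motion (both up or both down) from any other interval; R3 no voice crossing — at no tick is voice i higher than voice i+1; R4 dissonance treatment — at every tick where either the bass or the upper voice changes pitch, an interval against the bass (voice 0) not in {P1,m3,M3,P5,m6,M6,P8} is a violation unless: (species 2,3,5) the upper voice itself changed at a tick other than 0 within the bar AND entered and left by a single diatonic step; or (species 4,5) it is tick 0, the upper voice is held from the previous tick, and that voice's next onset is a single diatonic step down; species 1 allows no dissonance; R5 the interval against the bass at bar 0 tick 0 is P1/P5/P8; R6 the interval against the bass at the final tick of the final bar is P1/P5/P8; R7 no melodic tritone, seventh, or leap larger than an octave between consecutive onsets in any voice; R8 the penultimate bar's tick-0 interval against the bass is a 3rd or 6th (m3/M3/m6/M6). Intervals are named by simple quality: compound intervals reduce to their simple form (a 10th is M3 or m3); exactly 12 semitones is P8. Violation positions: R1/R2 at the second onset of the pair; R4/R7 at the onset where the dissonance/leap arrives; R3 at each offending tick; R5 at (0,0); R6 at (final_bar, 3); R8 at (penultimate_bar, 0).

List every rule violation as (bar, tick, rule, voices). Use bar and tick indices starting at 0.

(2, 1, R7, (1,))
(2, 2, R7, (1,))
(2, 3, R7, (1,))
(5, 0, R3, (0, 1))
(5, 0, R4, (0, 1))
(5, 1, R4, (0, 1))
(5, 1, R7, (1,))
(5, 2, R4, (0, 1))
(5, 2, R7, (1,))
(8, 0, R2, (0, 1))
(8, 0, R7, (1,))

bar 0: v0=G3 v1=G4 downbeat P8
bar 1: v0=B3 v1=G4 downbeat m6
bar 2: v0=D4 v1=B4 downbeat M6
bar 3: v0=C4 v1=A4 downbeat M6
bar 4: v0=A3 v1=A4 downbeat P8
bar 5: v0=B3 v1=A3 downbeat M2
bar 6: v0=C4 v1=A4 downbeat M6
bar 7: v0=F3 v1=D4 downbeat M6
bar 8: v0=G3 v1=G4 downbeat P8
  -> R7 @ bar 2 tick 1 v(1,): B4->F4 leap 6st
  -> R7 @ bar 2 tick 2 v(1,): F4->B4 leap 6st
  -> R7 @ bar 2 tick 3 v(1,): B4->F4 leap 6st
  -> R3 @ bar 5 tick 0 v(0, 1): B3 above A3
  -> R4 @ bar 5 tick 0 v(0, 1): B3/A3 M2 untreated
  -> R4 @ bar 5 tick 1 v(0, 1): B3/E5 P4 untreated
  -> R7 @ bar 5 tick 1 v(1,): A3->E5 leap 19st
  -> R4 @ bar 5 tick 2 v(0, 1): B3/F4 TT untreated
  -> R7 @ bar 5 tick 2 v(1,): E5->F4 leap 11st
  -> R2 @ bar 8 tick 0 v(0, 1): F3/A3 M3 -> G3/G4 P8 similar
  -> R7 @ bar 8 tick 0 v(1,): A3->G4 leap 10st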